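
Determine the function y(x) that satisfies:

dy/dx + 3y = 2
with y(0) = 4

General solution: y = 2/3 + Ce^(-3x)
Applying y(0) = 4: C = 4 - 2/3 = 10/3
Particular solution: y = 2/3 + (10/3)e^(-3x)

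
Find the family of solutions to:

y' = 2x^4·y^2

Separating variables and integrating:
-1/y = 2x^5/5 + C

General solution: y^-1 = (-2/5)x^5 + C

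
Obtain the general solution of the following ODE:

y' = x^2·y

Separating variables and integrating:
ln|y| = x^3/3 + C

General solution: y = Ce^(x^3/3)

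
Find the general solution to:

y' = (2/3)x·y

Separating variables and integrating:
ln|y| = x^2/3 + C

General solution: y = Ce^(x^2/3)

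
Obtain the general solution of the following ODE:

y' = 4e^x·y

Separating variables and integrating:
ln|y| = 4e^x + C

General solution: y = Ce^(4e^x)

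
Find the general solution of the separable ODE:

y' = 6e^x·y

Separating variables and integrating:
ln|y| = 6e^x + C

General solution: y = Ce^(6e^x)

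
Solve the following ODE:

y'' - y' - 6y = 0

Characteristic equation: r² - r - 6 = 0
Roots: r = 3, -2 (distinct real)
General solution: y = C₁e^(3x) + C₂e^(-2x)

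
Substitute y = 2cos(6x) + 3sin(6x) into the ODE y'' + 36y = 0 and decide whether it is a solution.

Verification:
y'' = -72cos(6x) - 108sin(6x)
y'' + 36y = 0 ✓

Yes, it is a solution.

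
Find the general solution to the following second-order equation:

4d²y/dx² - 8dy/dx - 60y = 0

Characteristic equation: 4r² - 8r - 60 = 0
Divide by 4: r² - 2r - 15 = 0
Roots: r = 5, -3 (distinct real)
General solution: y = C₁e^(5x) + C₂e^(-3x)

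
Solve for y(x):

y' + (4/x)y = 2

Using integrating factor method:

General solution: y = (2/5)x + Cx^(-4)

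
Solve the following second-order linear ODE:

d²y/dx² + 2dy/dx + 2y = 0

Characteristic equation: r² + 2r + 2 = 0
Roots: r = -1 ± i (complex conjugates)
General solution: y = e^(-x)(C₁cos(x) + C₂sin(x))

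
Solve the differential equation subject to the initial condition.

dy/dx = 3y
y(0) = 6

General solution: y = Ce^(3x)
Applying IC y(0) = 6:
Particular solution: y = 6e^(3x)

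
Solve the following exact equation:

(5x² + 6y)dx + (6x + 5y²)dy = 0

Verify exactness: ∂M/∂y = ∂N/∂x ✓
Find F(x,y) such that ∂F/∂x = M, ∂F/∂y = N
Solution: 5x³/3 + 6xy + 5y³/3 = C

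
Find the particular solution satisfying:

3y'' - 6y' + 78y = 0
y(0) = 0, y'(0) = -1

General solution: y = e^x(C₁cos(5x) + C₂sin(5x))
Complex roots r = 1 ± 5i
Applying ICs: C₁ = 0, C₂ = -1/5
Particular solution: y = e^x(-(1/5)sin(5x))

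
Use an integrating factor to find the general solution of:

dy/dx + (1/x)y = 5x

Using integrating factor method:

General solution: y = (5/3)x^2 + C/x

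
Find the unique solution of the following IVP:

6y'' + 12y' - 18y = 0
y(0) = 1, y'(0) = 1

General solution: y = C₁e^x + C₂e^(-3x)
Applying ICs: C₁ = 1, C₂ = 0
Particular solution: y = e^x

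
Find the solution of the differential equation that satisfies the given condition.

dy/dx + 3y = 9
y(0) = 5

General solution: y = 3 + Ce^(-3x)
Applying y(0) = 5: C = 5 - 3 = 2
Particular solution: y = 3 + 2e^(-3x)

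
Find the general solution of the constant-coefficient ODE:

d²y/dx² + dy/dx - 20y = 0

Characteristic equation: r² + r - 20 = 0
Roots: r = 4, -5 (distinct real)
General solution: y = C₁e^(4x) + C₂e^(-5x)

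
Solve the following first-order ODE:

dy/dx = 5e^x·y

Separating variables and integrating:
ln|y| = 5e^x + C

General solution: y = Ce^(5e^x)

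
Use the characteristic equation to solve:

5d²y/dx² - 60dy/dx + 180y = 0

Characteristic equation: 5r² - 60r + 180 = 0
Divide by 5: r² - 12r + 36 = 0
Factored: (r - 6)² = 0
Repeated root: r = 6
General solution: y = (C₁ + C₂x)e^(6x)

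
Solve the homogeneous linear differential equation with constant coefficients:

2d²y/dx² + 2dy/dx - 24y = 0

Characteristic equation: 2r² + 2r - 24 = 0
Divide by 2: r² + r - 12 = 0
Roots: r = 3, -4 (distinct real)
General solution: y = C₁e^(3x) + C₂e^(-4x)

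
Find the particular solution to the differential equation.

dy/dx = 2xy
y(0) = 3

General solution: y = Ce^(x²)
Applying IC y(0) = 3:
Particular solution: y = 3e^(x²)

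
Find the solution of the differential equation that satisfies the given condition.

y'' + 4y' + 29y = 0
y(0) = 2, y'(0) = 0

General solution: y = e^(-2x)(C₁cos(5x) + C₂sin(5x))
Complex roots r = -2 ± 5i
Applying ICs: C₁ = 2, C₂ = 4/5
Particular solution: y = e^(-2x)(2cos(5x) + (4/5)sin(5x))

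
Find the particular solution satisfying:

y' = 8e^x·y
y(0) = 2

General solution: y = Ce^(8e^x)
Applying IC y(0) = 2:
Particular solution: y = 2e^(8(e^x - 1))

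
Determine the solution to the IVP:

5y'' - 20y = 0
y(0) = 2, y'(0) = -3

General solution: y = C₁e^(2x) + C₂e^(-2x)
Applying ICs: C₁ = 1/4, C₂ = 7/4
Particular solution: y = (1/4)e^(2x) + (7/4)e^(-2x)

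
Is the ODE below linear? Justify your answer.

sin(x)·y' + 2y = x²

Yes. Linear (y and its derivatives appear to the first power only, no products of y terms)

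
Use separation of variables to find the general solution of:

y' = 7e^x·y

Separating variables and integrating:
ln|y| = 7e^x + C

General solution: y = Ce^(7e^x)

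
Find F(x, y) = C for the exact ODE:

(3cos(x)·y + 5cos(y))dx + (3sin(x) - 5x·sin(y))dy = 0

Verify exactness: ∂M/∂y = ∂N/∂x ✓
Find F(x,y) such that ∂F/∂x = M, ∂F/∂y = N
Solution: 3sin(x)·y + 5x·cos(y) = C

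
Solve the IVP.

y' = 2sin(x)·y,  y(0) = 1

General solution: y = Ce^(-2cos(x))
Applying IC y(0) = 1:
Particular solution: y = e^(2(1-cos(x)))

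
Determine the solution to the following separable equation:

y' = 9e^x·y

Separating variables and integrating:
ln|y| = 9e^x + C

General solution: y = Ce^(9e^x)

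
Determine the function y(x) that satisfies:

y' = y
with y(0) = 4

General solution: y = Ce^x
Applying IC y(0) = 4:
Particular solution: y = 4e^x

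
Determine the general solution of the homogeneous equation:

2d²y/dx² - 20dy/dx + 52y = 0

Characteristic equation: 2r² - 20r + 52 = 0
Divide by 2: r² - 10r + 26 = 0
Roots: r = 5 ± i (complex conjugates)
General solution: y = e^(5x)(C₁cos(x) + C₂sin(x))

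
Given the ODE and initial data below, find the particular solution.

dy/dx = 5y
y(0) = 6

General solution: y = Ce^(5x)
Applying IC y(0) = 6:
Particular solution: y = 6e^(5x)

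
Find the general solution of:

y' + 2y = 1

Using integrating factor method:

General solution: y = 1/2 + Ce^(-2x)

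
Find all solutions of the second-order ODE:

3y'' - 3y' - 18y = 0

Characteristic equation: 3r² - 3r - 18 = 0
Divide by 3: r² - r - 6 = 0
Roots: r = 3, -2 (distinct real)
General solution: y = C₁e^(3x) + C₂e^(-2x)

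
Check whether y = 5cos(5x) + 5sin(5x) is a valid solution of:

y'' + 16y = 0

Verification:
y'' = -125cos(5x) - 125sin(5x)
y'' + 16y ≠ 0 (frequency mismatch: got 25 instead of 16)

No, it is not a solution.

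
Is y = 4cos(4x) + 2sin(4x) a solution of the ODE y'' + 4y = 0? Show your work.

Verification:
y'' = -64cos(4x) - 32sin(4x)
y'' + 4y ≠ 0 (frequency mismatch: got 16 instead of 4)

No, it is not a solution.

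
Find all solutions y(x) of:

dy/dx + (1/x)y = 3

Using integrating factor method:

General solution: y = (3/2)x + C/x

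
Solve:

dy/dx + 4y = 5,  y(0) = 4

General solution: y = 5/4 + Ce^(-4x)
Applying y(0) = 4: C = 4 - 5/4 = 11/4
Particular solution: y = 5/4 + (11/4)e^(-4x)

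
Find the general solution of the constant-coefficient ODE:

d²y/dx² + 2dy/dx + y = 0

Characteristic equation: r² + 2r + 1 = 0
Factored: (r + 1)² = 0
Repeated root: r = -1
General solution: y = (C₁ + C₂x)e^(-x)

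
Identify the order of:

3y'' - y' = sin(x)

The order is 2 (highest derivative is of order 2).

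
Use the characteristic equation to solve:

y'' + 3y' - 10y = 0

Characteristic equation: r² + 3r - 10 = 0
Roots: r = 2, -5 (distinct real)
General solution: y = C₁e^(2x) + C₂e^(-5x)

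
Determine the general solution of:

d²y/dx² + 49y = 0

Characteristic equation: r² + 49 = 0
Roots: r = ±7i (complex conjugates)
General solution: y = C₁cos(7x) + C₂sin(7x)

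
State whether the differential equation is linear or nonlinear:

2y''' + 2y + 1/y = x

Nonlinear (1/y term)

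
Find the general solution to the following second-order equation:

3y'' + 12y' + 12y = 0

Characteristic equation: 3r² + 12r + 12 = 0
Divide by 3: r² + 4r + 4 = 0
Factored: (r + 2)² = 0
Repeated root: r = -2
General solution: y = (C₁ + C₂x)e^(-2x)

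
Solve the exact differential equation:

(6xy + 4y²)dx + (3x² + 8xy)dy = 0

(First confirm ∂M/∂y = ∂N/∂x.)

Verify exactness: ∂M/∂y = ∂N/∂x ✓
Find F(x,y) such that ∂F/∂x = M, ∂F/∂y = N
Solution: 3x²y + 4xy² = C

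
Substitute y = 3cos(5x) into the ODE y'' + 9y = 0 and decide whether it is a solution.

Verification:
y'' = -75cos(5x)
y'' + 9y ≠ 0 (frequency mismatch: got 25 instead of 9)

No, it is not a solution.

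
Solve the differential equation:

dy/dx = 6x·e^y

Separating variables and integrating:
-e^(-y) = 3x² + C

General solution: y = -ln(C - 3x²)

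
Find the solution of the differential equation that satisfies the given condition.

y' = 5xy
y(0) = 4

General solution: y = Ce^(5x²/2)
Applying IC y(0) = 4:
Particular solution: y = 4e^(5x²/2)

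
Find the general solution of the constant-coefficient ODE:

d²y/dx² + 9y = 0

Characteristic equation: r² + 9 = 0
Roots: r = ±3i (complex conjugates)
General solution: y = C₁cos(3x) + C₂sin(3x)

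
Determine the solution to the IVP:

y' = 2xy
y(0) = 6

General solution: y = Ce^(x²)
Applying IC y(0) = 6:
Particular solution: y = 6e^(x²)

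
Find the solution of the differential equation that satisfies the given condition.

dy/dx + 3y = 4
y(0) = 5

General solution: y = 4/3 + Ce^(-3x)
Applying y(0) = 5: C = 5 - 4/3 = 11/3
Particular solution: y = 4/3 + (11/3)e^(-3x)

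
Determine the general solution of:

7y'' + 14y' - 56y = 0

Characteristic equation: 7r² + 14r - 56 = 0
Divide by 7: r² + 2r - 8 = 0
Roots: r = 2, -4 (distinct real)
General solution: y = C₁e^(2x) + C₂e^(-4x)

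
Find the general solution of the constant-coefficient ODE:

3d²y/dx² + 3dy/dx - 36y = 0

Characteristic equation: 3r² + 3r - 36 = 0
Divide by 3: r² + r - 12 = 0
Roots: r = 3, -4 (distinct real)
General solution: y = C₁e^(3x) + C₂e^(-4x)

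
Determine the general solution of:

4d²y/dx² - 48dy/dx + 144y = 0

Characteristic equation: 4r² - 48r + 144 = 0
Divide by 4: r² - 12r + 36 = 0
Factored: (r - 6)² = 0
Repeated root: r = 6
General solution: y = (C₁ + C₂x)e^(6x)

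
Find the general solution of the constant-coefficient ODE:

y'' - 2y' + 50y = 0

Characteristic equation: r² - 2r + 50 = 0
Roots: r = 1 ± 7i (complex conjugates)
General solution: y = e^x(C₁cos(7x) + C₂sin(7x))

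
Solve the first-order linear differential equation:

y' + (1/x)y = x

Using integrating factor method:

General solution: y = (1/3)x^2 + C/x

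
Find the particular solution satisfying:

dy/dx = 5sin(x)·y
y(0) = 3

General solution: y = Ce^(-5cos(x))
Applying IC y(0) = 3:
Particular solution: y = 3e^(5(1-cos(x)))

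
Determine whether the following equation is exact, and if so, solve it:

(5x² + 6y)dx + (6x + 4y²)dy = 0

Verify exactness: ∂M/∂y = ∂N/∂x ✓
Find F(x,y) such that ∂F/∂x = M, ∂F/∂y = N
Solution: 5x³/3 + 6xy + 4y³/3 = C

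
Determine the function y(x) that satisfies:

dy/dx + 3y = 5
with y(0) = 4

General solution: y = 5/3 + Ce^(-3x)
Applying y(0) = 4: C = 4 - 5/3 = 7/3
Particular solution: y = 5/3 + (7/3)e^(-3x)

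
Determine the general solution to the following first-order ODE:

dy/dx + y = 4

Using integrating factor method:

General solution: y = 4 + Ce^(-x)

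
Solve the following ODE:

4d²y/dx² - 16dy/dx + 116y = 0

Characteristic equation: 4r² - 16r + 116 = 0
Divide by 4: r² - 4r + 29 = 0
Roots: r = 2 ± 5i (complex conjugates)
General solution: y = e^(2x)(C₁cos(5x) + C₂sin(5x))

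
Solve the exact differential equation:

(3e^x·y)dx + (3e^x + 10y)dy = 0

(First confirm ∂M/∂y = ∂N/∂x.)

Verify exactness: ∂M/∂y = ∂N/∂x ✓
Find F(x,y) such that ∂F/∂x = M, ∂F/∂y = N
Solution: 3e^x·y + 5y² = C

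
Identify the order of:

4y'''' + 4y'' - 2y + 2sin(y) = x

The order is 4 (highest derivative is of order 4).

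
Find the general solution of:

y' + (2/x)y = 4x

Using integrating factor method:

General solution: y = x^2 + Cx^(-2)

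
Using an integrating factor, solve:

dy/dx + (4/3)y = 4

Using integrating factor method:

General solution: y = 3 + Ce^(-4x/3)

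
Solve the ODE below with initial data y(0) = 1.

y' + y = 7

General solution: y = 7 + Ce^(-x)
Applying y(0) = 1: C = 1 - 7 = -6
Particular solution: y = 7 - 6e^(-x)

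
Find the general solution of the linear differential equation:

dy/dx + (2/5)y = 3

Using integrating factor method:

General solution: y = 15/2 + Ce^(-2x/5)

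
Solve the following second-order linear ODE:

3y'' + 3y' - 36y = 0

Characteristic equation: 3r² + 3r - 36 = 0
Divide by 3: r² + r - 12 = 0
Roots: r = 3, -4 (distinct real)
General solution: y = C₁e^(3x) + C₂e^(-4x)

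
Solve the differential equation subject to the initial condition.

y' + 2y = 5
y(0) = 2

General solution: y = 5/2 + Ce^(-2x)
Applying y(0) = 2: C = 2 - 5/2 = -1/2
Particular solution: y = 5/2 - (1/2)e^(-2x)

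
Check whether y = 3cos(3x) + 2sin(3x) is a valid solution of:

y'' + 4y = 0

Verification:
y'' = -27cos(3x) - 18sin(3x)
y'' + 4y ≠ 0 (frequency mismatch: got 9 instead of 4)

No, it is not a solution.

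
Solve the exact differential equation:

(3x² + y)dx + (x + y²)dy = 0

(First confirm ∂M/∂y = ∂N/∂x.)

Verify exactness: ∂M/∂y = ∂N/∂x ✓
Find F(x,y) such that ∂F/∂x = M, ∂F/∂y = N
Solution: x³ + xy + y³/3 = C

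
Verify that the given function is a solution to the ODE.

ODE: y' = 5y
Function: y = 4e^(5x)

Verification:
y = 4e^(5x)
y' = 20e^(5x)
5y = 20e^(5x)
y' = 5y ✓

Yes, it is a solution.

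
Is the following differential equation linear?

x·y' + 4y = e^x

Yes. Linear (y and its derivatives appear to the first power only, no products of y terms)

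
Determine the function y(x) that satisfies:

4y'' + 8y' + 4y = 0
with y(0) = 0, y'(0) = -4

General solution: y = (C₁ + C₂x)e^(-x)
Repeated root r = -1
Applying ICs: C₁ = 0, C₂ = -4
Particular solution: y = -4xe^(-x)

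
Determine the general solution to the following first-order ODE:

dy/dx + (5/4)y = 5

Using integrating factor method:

General solution: y = 4 + Ce^(-5x/4)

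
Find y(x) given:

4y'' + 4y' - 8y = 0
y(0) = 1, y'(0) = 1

General solution: y = C₁e^x + C₂e^(-2x)
Applying ICs: C₁ = 1, C₂ = 0
Particular solution: y = e^x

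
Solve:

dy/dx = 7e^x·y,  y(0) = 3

General solution: y = Ce^(7e^x)
Applying IC y(0) = 3:
Particular solution: y = 3e^(7(e^x - 1))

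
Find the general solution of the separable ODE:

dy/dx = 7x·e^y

Separating variables and integrating:
-e^(-y) = 7x²/2 + C

General solution: y = -ln(C - 7x²/2)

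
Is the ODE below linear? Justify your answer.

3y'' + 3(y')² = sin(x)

No. Nonlinear ((y')² term)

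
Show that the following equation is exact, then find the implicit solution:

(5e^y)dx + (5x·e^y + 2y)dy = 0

Verify exactness: ∂M/∂y = ∂N/∂x ✓
Find F(x,y) such that ∂F/∂x = M, ∂F/∂y = N
Solution: 5x·e^y + y² = C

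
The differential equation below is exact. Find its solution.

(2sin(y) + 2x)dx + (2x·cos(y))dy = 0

Verify exactness: ∂M/∂y = ∂N/∂x ✓
Find F(x,y) such that ∂F/∂x = M, ∂F/∂y = N
Solution: 2x·sin(y) + x² = C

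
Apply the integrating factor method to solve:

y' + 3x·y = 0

Using integrating factor method:

General solution: y = Ce^(-3x^2/2)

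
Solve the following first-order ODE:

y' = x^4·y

Separating variables and integrating:
ln|y| = x^5/5 + C

General solution: y = Ce^(x^5/5)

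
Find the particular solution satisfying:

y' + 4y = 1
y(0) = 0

General solution: y = 1/4 + Ce^(-4x)
Applying y(0) = 0: C = 0 - 1/4 = -1/4
Particular solution: y = 1/4 - (1/4)e^(-4x)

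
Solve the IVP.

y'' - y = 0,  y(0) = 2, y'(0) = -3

General solution: y = C₁e^x + C₂e^(-x)
Applying ICs: C₁ = -1/2, C₂ = 5/2
Particular solution: y = -(1/2)e^x + (5/2)e^(-x)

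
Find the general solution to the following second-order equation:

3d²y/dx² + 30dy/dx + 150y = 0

Characteristic equation: 3r² + 30r + 150 = 0
Divide by 3: r² + 10r + 50 = 0
Roots: r = -5 ± 5i (complex conjugates)
General solution: y = e^(-5x)(C₁cos(5x) + C₂sin(5x))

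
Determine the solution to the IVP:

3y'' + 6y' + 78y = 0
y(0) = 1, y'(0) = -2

General solution: y = e^(-x)(C₁cos(5x) + C₂sin(5x))
Complex roots r = -1 ± 5i
Applying ICs: C₁ = 1, C₂ = -1/5
Particular solution: y = e^(-x)(cos(5x) - (1/5)sin(5x))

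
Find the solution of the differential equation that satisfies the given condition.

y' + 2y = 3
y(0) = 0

General solution: y = 3/2 + Ce^(-2x)
Applying y(0) = 0: C = 0 - 3/2 = -3/2
Particular solution: y = 3/2 - (3/2)e^(-2x)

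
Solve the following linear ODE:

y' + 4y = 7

Using integrating factor method:

General solution: y = 7/4 + Ce^(-4x)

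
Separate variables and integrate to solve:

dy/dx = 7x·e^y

Separating variables and integrating:
-e^(-y) = 7x²/2 + C

General solution: y = -ln(C - 7x²/2)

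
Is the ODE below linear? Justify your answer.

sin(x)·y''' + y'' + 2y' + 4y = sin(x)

Yes. Linear (y and its derivatives appear to the first power only, no products of y terms)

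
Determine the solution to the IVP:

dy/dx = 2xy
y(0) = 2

General solution: y = Ce^(x²)
Applying IC y(0) = 2:
Particular solution: y = 2e^(x²)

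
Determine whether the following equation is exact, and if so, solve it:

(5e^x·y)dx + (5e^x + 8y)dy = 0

Verify exactness: ∂M/∂y = ∂N/∂x ✓
Find F(x,y) such that ∂F/∂x = M, ∂F/∂y = N
Solution: 5e^x·y + 4y² = C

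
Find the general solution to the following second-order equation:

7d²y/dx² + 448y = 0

Characteristic equation: 7r² + 448 = 0
Divide by 7: r² + 64 = 0
Roots: r = ±8i (complex conjugates)
General solution: y = C₁cos(8x) + C₂sin(8x)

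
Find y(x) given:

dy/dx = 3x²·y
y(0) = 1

General solution: y = Ce^(x³)
Applying IC y(0) = 1:
Particular solution: y = e^(x³)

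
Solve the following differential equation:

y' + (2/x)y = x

Using integrating factor method:

General solution: y = (1/4)x^2 + Cx^(-2)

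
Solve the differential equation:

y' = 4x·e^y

Separating variables and integrating:
-e^(-y) = 2x² + C

General solution: y = -ln(C - 2x²)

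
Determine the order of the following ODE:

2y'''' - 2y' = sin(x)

The order is 4 (highest derivative is of order 4).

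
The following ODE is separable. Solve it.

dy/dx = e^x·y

Separating variables and integrating:
ln|y| = e^x + C

General solution: y = Ce^(e^x)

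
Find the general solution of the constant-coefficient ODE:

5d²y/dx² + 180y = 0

Characteristic equation: 5r² + 180 = 0
Divide by 5: r² + 36 = 0
Roots: r = ±6i (complex conjugates)
General solution: y = C₁cos(6x) + C₂sin(6x)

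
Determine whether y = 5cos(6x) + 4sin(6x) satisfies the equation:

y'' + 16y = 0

Verification:
y'' = -180cos(6x) - 144sin(6x)
y'' + 16y ≠ 0 (frequency mismatch: got 36 instead of 16)

No, it is not a solution.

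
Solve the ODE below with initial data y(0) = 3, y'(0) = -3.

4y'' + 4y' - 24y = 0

General solution: y = C₁e^(2x) + C₂e^(-3x)
Applying ICs: C₁ = 6/5, C₂ = 9/5
Particular solution: y = (6/5)e^(2x) + (9/5)e^(-3x)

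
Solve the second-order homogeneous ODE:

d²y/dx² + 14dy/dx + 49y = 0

Characteristic equation: r² + 14r + 49 = 0
Factored: (r + 7)² = 0
Repeated root: r = -7
General solution: y = (C₁ + C₂x)e^(-7x)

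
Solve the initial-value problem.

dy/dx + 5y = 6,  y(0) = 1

General solution: y = 6/5 + Ce^(-5x)
Applying y(0) = 1: C = 1 - 6/5 = -1/5
Particular solution: y = 6/5 - (1/5)e^(-5x)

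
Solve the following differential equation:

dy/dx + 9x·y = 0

Using integrating factor method:

General solution: y = Ce^(-9x^2/2)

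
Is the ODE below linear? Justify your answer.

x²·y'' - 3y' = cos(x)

Yes. Linear (y and its derivatives appear to the first power only, no products of y terms)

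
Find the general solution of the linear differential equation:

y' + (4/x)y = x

Using integrating factor method:

General solution: y = (1/6)x^2 + Cx^(-4)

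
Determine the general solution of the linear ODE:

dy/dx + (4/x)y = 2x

Using integrating factor method:

General solution: y = (1/3)x^2 + Cx^(-4)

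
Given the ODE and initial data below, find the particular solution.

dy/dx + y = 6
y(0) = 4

General solution: y = 6 + Ce^(-x)
Applying y(0) = 4: C = 4 - 6 = -2
Particular solution: y = 6 - 2e^(-x)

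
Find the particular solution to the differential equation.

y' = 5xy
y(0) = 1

General solution: y = Ce^(5x²/2)
Applying IC y(0) = 1:
Particular solution: y = e^(5x²/2)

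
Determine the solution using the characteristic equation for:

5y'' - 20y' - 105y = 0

Characteristic equation: 5r² - 20r - 105 = 0
Divide by 5: r² - 4r - 21 = 0
Roots: r = 7, -3 (distinct real)
General solution: y = C₁e^(7x) + C₂e^(-3x)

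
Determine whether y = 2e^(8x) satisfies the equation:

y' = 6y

Verification:
y = 2e^(8x)
y' = 16e^(8x)
But 6y = 12e^(8x)
y' ≠ 6y — the derivative does not match

No, it is not a solution.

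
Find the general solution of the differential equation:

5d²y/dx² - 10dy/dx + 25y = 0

Characteristic equation: 5r² - 10r + 25 = 0
Divide by 5: r² - 2r + 5 = 0
Roots: r = 1 ± 2i (complex conjugates)
General solution: y = e^x(C₁cos(2x) + C₂sin(2x))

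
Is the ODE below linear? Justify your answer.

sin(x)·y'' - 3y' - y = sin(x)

Yes. Linear (y and its derivatives appear to the first power only, no products of y terms)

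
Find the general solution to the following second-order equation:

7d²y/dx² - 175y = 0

Characteristic equation: 7r² - 175 = 0
Divide by 7: r² - 25 = 0
Roots: r = 5, -5 (distinct real)
General solution: y = C₁e^(5x) + C₂e^(-5x)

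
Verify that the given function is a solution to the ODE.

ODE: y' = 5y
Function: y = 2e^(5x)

Verification:
y = 2e^(5x)
y' = 10e^(5x)
5y = 10e^(5x)
y' = 5y ✓

Yes, it is a solution.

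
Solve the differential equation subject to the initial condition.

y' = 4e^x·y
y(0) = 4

General solution: y = Ce^(4e^x)
Applying IC y(0) = 4:
Particular solution: y = 4e^(4(e^x - 1))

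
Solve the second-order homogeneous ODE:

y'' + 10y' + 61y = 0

Characteristic equation: r² + 10r + 61 = 0
Roots: r = -5 ± 6i (complex conjugates)
General solution: y = e^(-5x)(C₁cos(6x) + C₂sin(6x))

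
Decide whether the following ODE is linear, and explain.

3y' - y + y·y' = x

Nonlinear (product y·y')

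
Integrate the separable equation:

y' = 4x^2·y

Separating variables and integrating:
ln|y| = 4x^3/3 + C

General solution: y = Ce^(4x^3/3)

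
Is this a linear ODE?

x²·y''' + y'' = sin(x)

Yes. Linear (y and its derivatives appear to the first power only, no products of y terms)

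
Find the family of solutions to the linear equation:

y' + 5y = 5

Using integrating factor method:

General solution: y = 1 + Ce^(-5x)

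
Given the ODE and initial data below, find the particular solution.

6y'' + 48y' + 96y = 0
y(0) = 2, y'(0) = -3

General solution: y = (C₁ + C₂x)e^(-4x)
Repeated root r = -4
Applying ICs: C₁ = 2, C₂ = 5
Particular solution: y = (2 + 5x)e^(-4x)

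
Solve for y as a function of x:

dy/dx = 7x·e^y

Separating variables and integrating:
-e^(-y) = 7x²/2 + C

General solution: y = -ln(C - 7x²/2)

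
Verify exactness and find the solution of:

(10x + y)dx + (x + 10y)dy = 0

Verify exactness: ∂M/∂y = ∂N/∂x ✓
Find F(x,y) such that ∂F/∂x = M, ∂F/∂y = N
Solution: 5x² + xy + 5y² = C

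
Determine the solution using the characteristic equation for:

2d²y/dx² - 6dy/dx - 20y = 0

Characteristic equation: 2r² - 6r - 20 = 0
Divide by 2: r² - 3r - 10 = 0
Roots: r = 5, -2 (distinct real)
General solution: y = C₁e^(5x) + C₂e^(-2x)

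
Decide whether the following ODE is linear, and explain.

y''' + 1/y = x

Nonlinear (1/y term)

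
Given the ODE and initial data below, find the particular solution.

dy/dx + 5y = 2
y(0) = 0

General solution: y = 2/5 + Ce^(-5x)
Applying y(0) = 0: C = 0 - 2/5 = -2/5
Particular solution: y = 2/5 - (2/5)e^(-5x)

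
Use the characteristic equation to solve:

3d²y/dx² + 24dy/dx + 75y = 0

Characteristic equation: 3r² + 24r + 75 = 0
Divide by 3: r² + 8r + 25 = 0
Roots: r = -4 ± 3i (complex conjugates)
General solution: y = e^(-4x)(C₁cos(3x) + C₂sin(3x))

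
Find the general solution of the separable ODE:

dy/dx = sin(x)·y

Separating variables and integrating:
ln|y| = -cos(x) + C

General solution: y = Ce^(-cos(x))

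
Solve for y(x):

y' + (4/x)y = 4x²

Using integrating factor method:

General solution: y = (4/7)x^3 + Cx^(-4)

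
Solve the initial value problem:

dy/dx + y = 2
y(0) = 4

General solution: y = 2 + Ce^(-x)
Applying y(0) = 4: C = 4 - 2 = 2
Particular solution: y = 2 + 2e^(-x)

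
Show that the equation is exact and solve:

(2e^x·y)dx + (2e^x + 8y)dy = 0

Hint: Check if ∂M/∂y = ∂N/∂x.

Verify exactness: ∂M/∂y = ∂N/∂x ✓
Find F(x,y) such that ∂F/∂x = M, ∂F/∂y = N
Solution: 2e^x·y + 4y² = C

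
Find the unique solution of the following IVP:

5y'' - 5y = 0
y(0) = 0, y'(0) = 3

General solution: y = C₁e^x + C₂e^(-x)
Applying ICs: C₁ = 3/2, C₂ = -3/2
Particular solution: y = (3/2)e^x - (3/2)e^(-x)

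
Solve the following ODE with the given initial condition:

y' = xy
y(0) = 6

General solution: y = Ce^(x²/2)
Applying IC y(0) = 6:
Particular solution: y = 6e^(x²/2)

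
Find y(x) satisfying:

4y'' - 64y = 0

Characteristic equation: 4r² - 64 = 0
Divide by 4: r² - 16 = 0
Roots: r = 4, -4 (distinct real)
General solution: y = C₁e^(4x) + C₂e^(-4x)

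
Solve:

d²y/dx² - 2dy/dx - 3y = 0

Characteristic equation: r² - 2r - 3 = 0
Roots: r = 3, -1 (distinct real)
General solution: y = C₁e^(3x) + C₂e^(-x)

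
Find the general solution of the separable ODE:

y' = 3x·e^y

Separating variables and integrating:
-e^(-y) = 3x²/2 + C

General solution: y = -ln(C - 3x²/2)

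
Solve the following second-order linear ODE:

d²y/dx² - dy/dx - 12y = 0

Characteristic equation: r² - r - 12 = 0
Roots: r = 4, -3 (distinct real)
General solution: y = C₁e^(4x) + C₂e^(-3x)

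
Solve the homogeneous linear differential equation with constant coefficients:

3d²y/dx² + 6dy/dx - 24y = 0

Characteristic equation: 3r² + 6r - 24 = 0
Divide by 3: r² + 2r - 8 = 0
Roots: r = 2, -4 (distinct real)
General solution: y = C₁e^(2x) + C₂e^(-4x)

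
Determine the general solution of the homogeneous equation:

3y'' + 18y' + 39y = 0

Characteristic equation: 3r² + 18r + 39 = 0
Divide by 3: r² + 6r + 13 = 0
Roots: r = -3 ± 2i (complex conjugates)
General solution: y = e^(-3x)(C₁cos(2x) + C₂sin(2x))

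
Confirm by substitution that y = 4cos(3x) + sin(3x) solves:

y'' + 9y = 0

Verification:
y'' = -36cos(3x) - 9sin(3x)
y'' + 9y = 0 ✓

Yes, it is a solution.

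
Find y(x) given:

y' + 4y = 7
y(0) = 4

General solution: y = 7/4 + Ce^(-4x)
Applying y(0) = 4: C = 4 - 7/4 = 9/4
Particular solution: y = 7/4 + (9/4)e^(-4x)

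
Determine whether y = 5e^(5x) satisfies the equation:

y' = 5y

Verification:
y = 5e^(5x)
y' = 25e^(5x)
5y = 25e^(5x)
y' = 5y ✓

Yes, it is a solution.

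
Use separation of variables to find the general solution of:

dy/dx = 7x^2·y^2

Separating variables and integrating:
-1/y = 7x^3/3 + C

General solution: y^-1 = (-7/3)x^3 + C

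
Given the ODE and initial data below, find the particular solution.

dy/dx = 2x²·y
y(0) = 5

General solution: y = Ce^(2x³/3)
Applying IC y(0) = 5:
Particular solution: y = 5e^(2x³/3)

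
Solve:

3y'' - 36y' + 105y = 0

Characteristic equation: 3r² - 36r + 105 = 0
Divide by 3: r² - 12r + 35 = 0
Roots: r = 5, 7 (distinct real)
General solution: y = C₁e^(5x) + C₂e^(7x)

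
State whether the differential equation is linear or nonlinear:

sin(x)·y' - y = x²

Linear (y and its derivatives appear to the first power only, no products of y terms)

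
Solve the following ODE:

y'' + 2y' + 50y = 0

Characteristic equation: r² + 2r + 50 = 0
Roots: r = -1 ± 7i (complex conjugates)
General solution: y = e^(-x)(C₁cos(7x) + C₂sin(7x))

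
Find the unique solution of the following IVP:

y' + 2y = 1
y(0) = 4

General solution: y = 1/2 + Ce^(-2x)
Applying y(0) = 4: C = 4 - 1/2 = 7/2
Particular solution: y = 1/2 + (7/2)e^(-2x)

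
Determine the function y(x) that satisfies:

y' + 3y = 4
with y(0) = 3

General solution: y = 4/3 + Ce^(-3x)
Applying y(0) = 3: C = 3 - 4/3 = 5/3
Particular solution: y = 4/3 + (5/3)e^(-3x)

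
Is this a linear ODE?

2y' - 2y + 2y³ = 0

No. Nonlinear (y³ term)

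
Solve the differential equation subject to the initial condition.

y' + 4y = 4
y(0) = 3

General solution: y = 1 + Ce^(-4x)
Applying y(0) = 3: C = 3 - 1 = 2
Particular solution: y = 1 + 2e^(-4x)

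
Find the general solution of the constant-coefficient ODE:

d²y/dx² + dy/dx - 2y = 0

Characteristic equation: r² + r - 2 = 0
Roots: r = 1, -2 (distinct real)
General solution: y = C₁e^x + C₂e^(-2x)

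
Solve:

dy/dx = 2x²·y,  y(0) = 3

General solution: y = Ce^(2x³/3)
Applying IC y(0) = 3:
Particular solution: y = 3e^(2x³/3)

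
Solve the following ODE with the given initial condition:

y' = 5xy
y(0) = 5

General solution: y = Ce^(5x²/2)
Applying IC y(0) = 5:
Particular solution: y = 5e^(5x²/2)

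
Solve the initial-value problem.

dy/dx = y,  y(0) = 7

General solution: y = Ce^x
Applying IC y(0) = 7:
Particular solution: y = 7e^x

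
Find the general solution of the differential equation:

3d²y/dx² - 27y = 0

Characteristic equation: 3r² - 27 = 0
Divide by 3: r² - 9 = 0
Roots: r = 3, -3 (distinct real)
General solution: y = C₁e^(3x) + C₂e^(-3x)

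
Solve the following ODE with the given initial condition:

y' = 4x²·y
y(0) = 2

General solution: y = Ce^(4x³/3)
Applying IC y(0) = 2:
Particular solution: y = 2e^(4x³/3)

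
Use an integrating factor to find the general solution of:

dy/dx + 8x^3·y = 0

Using integrating factor method:

General solution: y = Ce^(-2x^4)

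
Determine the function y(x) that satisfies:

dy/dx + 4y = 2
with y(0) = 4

General solution: y = 1/2 + Ce^(-4x)
Applying y(0) = 4: C = 4 - 1/2 = 7/2
Particular solution: y = 1/2 + (7/2)e^(-4x)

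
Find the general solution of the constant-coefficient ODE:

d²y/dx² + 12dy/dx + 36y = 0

Characteristic equation: r² + 12r + 36 = 0
Factored: (r + 6)² = 0
Repeated root: r = -6
General solution: y = (C₁ + C₂x)e^(-6x)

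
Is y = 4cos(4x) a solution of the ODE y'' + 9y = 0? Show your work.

Verification:
y'' = -64cos(4x)
y'' + 9y ≠ 0 (frequency mismatch: got 16 instead of 9)

No, it is not a solution.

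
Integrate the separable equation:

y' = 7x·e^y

Separating variables and integrating:
-e^(-y) = 7x²/2 + C

General solution: y = -ln(C - 7x²/2)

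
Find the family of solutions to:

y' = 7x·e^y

Separating variables and integrating:
-e^(-y) = 7x²/2 + C

General solution: y = -ln(C - 7x²/2)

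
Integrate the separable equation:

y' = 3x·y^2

Separating variables and integrating:
-1/y = 3x^2/2 + C

General solution: y^-1 = (-3/2)x^2 + C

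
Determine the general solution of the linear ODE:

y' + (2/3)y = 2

Using integrating factor method:

General solution: y = 3 + Ce^(-2x/3)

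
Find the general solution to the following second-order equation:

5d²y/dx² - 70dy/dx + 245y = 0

Characteristic equation: 5r² - 70r + 245 = 0
Divide by 5: r² - 14r + 49 = 0
Factored: (r - 7)² = 0
Repeated root: r = 7
General solution: y = (C₁ + C₂x)e^(7x)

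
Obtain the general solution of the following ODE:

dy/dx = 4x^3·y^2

Separating variables and integrating:
-1/y = x^4 + C

General solution: y^-1 = -x^4 + C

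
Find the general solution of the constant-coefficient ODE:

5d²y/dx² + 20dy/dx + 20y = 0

Characteristic equation: 5r² + 20r + 20 = 0
Divide by 5: r² + 4r + 4 = 0
Factored: (r + 2)² = 0
Repeated root: r = -2
General solution: y = (C₁ + C₂x)e^(-2x)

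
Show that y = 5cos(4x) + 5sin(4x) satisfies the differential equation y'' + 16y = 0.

Verification:
y'' = -80cos(4x) - 80sin(4x)
y'' + 16y = 0 ✓

Yes, it is a solution.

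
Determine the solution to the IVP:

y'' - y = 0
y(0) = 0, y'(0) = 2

General solution: y = C₁e^x + C₂e^(-x)
Applying ICs: C₁ = 1, C₂ = -1
Particular solution: y = e^x - e^(-x)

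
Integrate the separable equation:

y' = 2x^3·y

Separating variables and integrating:
ln|y| = x^4/2 + C

General solution: y = Ce^(x^4/2)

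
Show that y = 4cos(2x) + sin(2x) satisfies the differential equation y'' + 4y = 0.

Verification:
y'' = -16cos(2x) - 4sin(2x)
y'' + 4y = 0 ✓

Yes, it is a solution.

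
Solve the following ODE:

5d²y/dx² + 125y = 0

Characteristic equation: 5r² + 125 = 0
Divide by 5: r² + 25 = 0
Roots: r = ±5i (complex conjugates)
General solution: y = C₁cos(5x) + C₂sin(5x)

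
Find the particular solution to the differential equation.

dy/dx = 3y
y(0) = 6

General solution: y = Ce^(3x)
Applying IC y(0) = 6:
Particular solution: y = 6e^(3x)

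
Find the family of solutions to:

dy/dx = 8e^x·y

Separating variables and integrating:
ln|y| = 8e^x + C

General solution: y = Ce^(8e^x)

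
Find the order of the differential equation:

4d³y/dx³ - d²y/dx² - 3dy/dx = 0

The order is 3 (highest derivative is of order 3).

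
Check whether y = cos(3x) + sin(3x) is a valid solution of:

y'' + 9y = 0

Verification:
y'' = -9cos(3x) - 9sin(3x)
y'' + 9y = 0 ✓

Yes, it is a solution.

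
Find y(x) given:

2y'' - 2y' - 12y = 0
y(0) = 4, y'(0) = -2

General solution: y = C₁e^(3x) + C₂e^(-2x)
Applying ICs: C₁ = 6/5, C₂ = 14/5
Particular solution: y = (6/5)e^(3x) + (14/5)e^(-2x)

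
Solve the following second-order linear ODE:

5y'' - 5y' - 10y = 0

Characteristic equation: 5r² - 5r - 10 = 0
Divide by 5: r² - r - 2 = 0
Roots: r = 2, -1 (distinct real)
General solution: y = C₁e^(2x) + C₂e^(-x)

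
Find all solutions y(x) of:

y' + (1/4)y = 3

Using integrating factor method:

General solution: y = 12 + Ce^(-x/4)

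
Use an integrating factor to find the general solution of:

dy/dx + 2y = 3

Using integrating factor method:

General solution: y = 3/2 + Ce^(-2x)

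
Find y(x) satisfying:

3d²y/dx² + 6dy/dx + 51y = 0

Characteristic equation: 3r² + 6r + 51 = 0
Divide by 3: r² + 2r + 17 = 0
Roots: r = -1 ± 4i (complex conjugates)
General solution: y = e^(-x)(C₁cos(4x) + C₂sin(4x))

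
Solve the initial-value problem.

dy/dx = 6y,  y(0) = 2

General solution: y = Ce^(6x)
Applying IC y(0) = 2:
Particular solution: y = 2e^(6x)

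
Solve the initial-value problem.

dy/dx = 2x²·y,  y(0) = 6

General solution: y = Ce^(2x³/3)
Applying IC y(0) = 6:
Particular solution: y = 6e^(2x³/3)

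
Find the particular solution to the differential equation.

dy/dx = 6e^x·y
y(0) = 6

General solution: y = Ce^(6e^x)
Applying IC y(0) = 6:
Particular solution: y = 6e^(6(e^x - 1))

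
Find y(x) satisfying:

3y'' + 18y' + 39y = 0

Characteristic equation: 3r² + 18r + 39 = 0
Divide by 3: r² + 6r + 13 = 0
Roots: r = -3 ± 2i (complex conjugates)
General solution: y = e^(-3x)(C₁cos(2x) + C₂sin(2x))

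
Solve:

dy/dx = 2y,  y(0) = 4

General solution: y = Ce^(2x)
Applying IC y(0) = 4:
Particular solution: y = 4e^(2x)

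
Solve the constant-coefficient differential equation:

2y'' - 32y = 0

Characteristic equation: 2r² - 32 = 0
Divide by 2: r² - 16 = 0
Roots: r = 4, -4 (distinct real)
General solution: y = C₁e^(4x) + C₂e^(-4x)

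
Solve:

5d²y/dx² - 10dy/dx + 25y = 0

Characteristic equation: 5r² - 10r + 25 = 0
Divide by 5: r² - 2r + 5 = 0
Roots: r = 1 ± 2i (complex conjugates)
General solution: y = e^x(C₁cos(2x) + C₂sin(2x))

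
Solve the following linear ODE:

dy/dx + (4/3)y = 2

Using integrating factor method:

General solution: y = 3/2 + Ce^(-4x/3)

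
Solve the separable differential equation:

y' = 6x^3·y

Separating variables and integrating:
ln|y| = 3x^4/2 + C

General solution: y = Ce^(3x^4/2)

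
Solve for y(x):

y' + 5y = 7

Using integrating factor method:

General solution: y = 7/5 + Ce^(-5x)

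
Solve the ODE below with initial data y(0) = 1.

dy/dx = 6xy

General solution: y = Ce^(3x²)
Applying IC y(0) = 1:
Particular solution: y = e^(3x²)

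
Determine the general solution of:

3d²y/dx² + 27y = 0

Characteristic equation: 3r² + 27 = 0
Divide by 3: r² + 9 = 0
Roots: r = ±3i (complex conjugates)
General solution: y = C₁cos(3x) + C₂sin(3x)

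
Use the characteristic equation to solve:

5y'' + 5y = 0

Characteristic equation: 5r² + 5 = 0
Divide by 5: r² + 1 = 0
Roots: r = ±i (complex conjugates)
General solution: y = C₁cos(x) + C₂sin(x)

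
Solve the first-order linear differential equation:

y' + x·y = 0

Using integrating factor method:

General solution: y = Ce^(-x^2/2)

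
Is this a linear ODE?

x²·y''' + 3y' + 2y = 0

Yes. Linear (y and its derivatives appear to the first power only, no products of y terms)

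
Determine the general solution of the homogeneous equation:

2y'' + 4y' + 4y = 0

Characteristic equation: 2r² + 4r + 4 = 0
Divide by 2: r² + 2r + 2 = 0
Roots: r = -1 ± i (complex conjugates)
General solution: y = e^(-x)(C₁cos(x) + C₂sin(x))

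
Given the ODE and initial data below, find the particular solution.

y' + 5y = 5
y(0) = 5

General solution: y = 1 + Ce^(-5x)
Applying y(0) = 5: C = 5 - 1 = 4
Particular solution: y = 1 + 4e^(-5x)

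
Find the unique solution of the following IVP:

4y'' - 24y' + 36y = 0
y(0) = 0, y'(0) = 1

General solution: y = (C₁ + C₂x)e^(3x)
Repeated root r = 3
Applying ICs: C₁ = 0, C₂ = 1
Particular solution: y = xe^(3x)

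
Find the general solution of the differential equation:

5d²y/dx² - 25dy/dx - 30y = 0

Characteristic equation: 5r² - 25r - 30 = 0
Divide by 5: r² - 5r - 6 = 0
Roots: r = 6, -1 (distinct real)
General solution: y = C₁e^(6x) + C₂e^(-x)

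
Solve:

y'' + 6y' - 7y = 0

Characteristic equation: r² + 6r - 7 = 0
Roots: r = 1, -7 (distinct real)
General solution: y = C₁e^x + C₂e^(-7x)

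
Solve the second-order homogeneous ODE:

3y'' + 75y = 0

Characteristic equation: 3r² + 75 = 0
Divide by 3: r² + 25 = 0
Roots: r = ±5i (complex conjugates)
General solution: y = C₁cos(5x) + C₂sin(5x)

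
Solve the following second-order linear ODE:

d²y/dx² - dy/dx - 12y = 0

Characteristic equation: r² - r - 12 = 0
Roots: r = 4, -3 (distinct real)
General solution: y = C₁e^(4x) + C₂e^(-3x)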